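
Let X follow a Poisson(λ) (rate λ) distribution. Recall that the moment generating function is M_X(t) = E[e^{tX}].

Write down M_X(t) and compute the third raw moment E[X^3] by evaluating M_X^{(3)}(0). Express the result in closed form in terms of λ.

E[X^3] = D^3[M](0) = λ*(λ^2 + 3*λ + 1)

M_X(t) = e^(λ*(e^(t) - 1))
D^3[M](t) = (λ^3*e^(3*t)*e^(λ*e^(t)) + 3*λ^2*e^(2*t)*e^(λ*e^(t)) + λ*e^(t)*e^(λ*e^(t)))*e^(-λ)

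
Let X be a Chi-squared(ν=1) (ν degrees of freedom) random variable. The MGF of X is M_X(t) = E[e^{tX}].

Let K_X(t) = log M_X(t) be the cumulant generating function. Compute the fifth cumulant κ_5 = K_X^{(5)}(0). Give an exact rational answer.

M_X(t) = 1/√(1 - 2*t)
K_X(t) = log M_X(t) = -log(1 - 2*t)/2
K^(5)(t) = -384/(32*t^5 - 80*t^4 + 80*t^3 - 40*t^2 + 10*t - 1)

κ_5 = K^(5)(0) = 384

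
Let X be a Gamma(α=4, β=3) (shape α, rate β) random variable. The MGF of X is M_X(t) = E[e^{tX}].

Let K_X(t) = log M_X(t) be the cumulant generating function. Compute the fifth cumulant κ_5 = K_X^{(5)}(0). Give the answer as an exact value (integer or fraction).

M_X(t) = 81/(3 - t)^4
K_X(t) = log M_X(t) = -4*log(3 - t) + 4*log(3)
K′(t) = -4/(t - 3)
K′′(t) = 4/(t^2 - 6*t + 9)
K′′′(t) = -8/(t^3 - 9*t^2 + 27*t - 27)
K′′′′(t) = 24/(t^4 - 12*t^3 + 54*t^2 - 108*t + 81)
K′′′′′(t) = -96/(t^5 - 15*t^4 + 90*t^3 - 270*t^2 + 405*t - 243)

κ_5 = K′′′′′(0) = 32/81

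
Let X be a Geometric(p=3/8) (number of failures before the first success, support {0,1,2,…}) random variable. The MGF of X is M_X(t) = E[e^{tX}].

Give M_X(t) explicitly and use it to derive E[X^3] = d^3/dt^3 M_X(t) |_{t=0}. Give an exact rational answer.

M_X(t) = 3/(8*(1 - 5*e^(t)/8))
D^3[M](t) = (375*e^(3*t) + 2400*e^(2*t) + 960*e^(t))/(625*e^(4*t) - 4000*e^(3*t) + 9600*e^(2*t) - 10240*e^(t) + 4096)

E[X^3] = D^3[M](0) = 415/9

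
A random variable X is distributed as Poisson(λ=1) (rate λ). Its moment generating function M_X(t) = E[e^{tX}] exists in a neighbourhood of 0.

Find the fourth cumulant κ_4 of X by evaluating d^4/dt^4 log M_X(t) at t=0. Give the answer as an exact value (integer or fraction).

κ_4 = K^(4)(0) = 1

M_X(t) = e^(e^(t) - 1)
K_X(t) = log M_X(t) = e^(t) - 1
K^(4)(t) = e^(t)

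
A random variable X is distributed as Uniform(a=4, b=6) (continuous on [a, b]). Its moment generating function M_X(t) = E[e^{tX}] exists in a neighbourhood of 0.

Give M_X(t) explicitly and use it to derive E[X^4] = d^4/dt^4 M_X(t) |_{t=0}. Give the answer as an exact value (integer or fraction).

E[X^4] = D^4[M](0) = 3376/5

M_X(t) = (e^(6*t) - e^(4*t))/(2*t)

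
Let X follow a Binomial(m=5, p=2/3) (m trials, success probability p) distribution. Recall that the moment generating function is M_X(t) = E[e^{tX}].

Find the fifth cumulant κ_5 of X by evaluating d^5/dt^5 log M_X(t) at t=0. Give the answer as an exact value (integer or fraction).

M_X(t) = (2*e^(t)/3 + 1/3)^5
K_X(t) = log M_X(t) = 5*log(2*e^(t)/3 + 1/3)
D^5[K](t) = (-80*e^(4*t) + 440*e^(3*t) - 220*e^(2*t) + 10*e^(t))/(32*e^(5*t) + 80*e^(4*t) + 80*e^(3*t) + 40*e^(2*t) + 10*e^(t) + 1)

κ_5 = D^5[K](0) = 50/81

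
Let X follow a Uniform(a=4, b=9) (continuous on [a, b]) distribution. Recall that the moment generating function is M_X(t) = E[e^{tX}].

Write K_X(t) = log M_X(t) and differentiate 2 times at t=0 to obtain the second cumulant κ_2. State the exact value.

M_X(t) = (e^(9*t) - e^(4*t))/(5*t)
K_X(t) = log M_X(t) = -log(t) + log(e^(9*t) - e^(4*t)) - log(5)
D^2[K](t) = (-25*t^2*e^(5*t) + e^(10*t) - 2*e^(5*t) + 1)/(t^2*e^(10*t) - 2*t^2*e^(5*t) + t^2)

κ_2 = D^2[K](0) = 25/12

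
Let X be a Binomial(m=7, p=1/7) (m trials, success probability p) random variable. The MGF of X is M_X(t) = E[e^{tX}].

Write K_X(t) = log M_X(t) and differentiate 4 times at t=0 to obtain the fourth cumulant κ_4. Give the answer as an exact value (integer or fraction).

κ_4 = D^4[K](0) = 78/343

M_X(t) = (e^(t)/7 + 6/7)^7
K_X(t) = log M_X(t) = 7*log(e^(t)/7 + 6/7)
D^4[K](t) = (42*e^(3*t) - 1008*e^(2*t) + 1512*e^(t))/(e^(4*t) + 24*e^(3*t) + 216*e^(2*t) + 864*e^(t) + 1296)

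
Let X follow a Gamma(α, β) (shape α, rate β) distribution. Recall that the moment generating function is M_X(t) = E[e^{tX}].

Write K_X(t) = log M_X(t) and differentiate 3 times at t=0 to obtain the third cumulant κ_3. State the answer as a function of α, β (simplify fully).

M_X(t) = (β/(β - t))^α
K_X(t) = log M_X(t) = α*(log(β) - log(β - t))
D^3[K](t) = -2*α/(-β^3 + 3*β^2*t - 3*β*t^2 + t^3)

κ_3 = D^3[K](0) = 2*α/β^3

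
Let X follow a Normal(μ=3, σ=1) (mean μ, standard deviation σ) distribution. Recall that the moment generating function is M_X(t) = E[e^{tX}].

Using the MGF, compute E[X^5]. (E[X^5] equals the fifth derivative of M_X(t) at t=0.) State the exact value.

E[X^5] = D^5[M](0) = 558

M_X(t) = e^(t^2/2 + 3*t)
D^5[M](t) = t^5*e^(3*t)*e^(t^2/2) + 15*t^4*e^(3*t)*e^(t^2/2) + 100*t^3*e^(3*t)*e^(t^2/2) + 360*t^2*e^(3*t)*e^(t^2/2) + 690*t*e^(3*t)*e^(t^2/2) + 558*e^(3*t)*e^(t^2/2)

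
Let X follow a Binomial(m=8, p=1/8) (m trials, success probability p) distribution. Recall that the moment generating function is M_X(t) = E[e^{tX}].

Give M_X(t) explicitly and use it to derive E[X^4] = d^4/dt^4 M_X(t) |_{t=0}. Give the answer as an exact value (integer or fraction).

M_X(t) = (e^(t)/8 + 7/8)^8

E[X^4] = d^4M/dt^4 |_{t=0} = 2937/256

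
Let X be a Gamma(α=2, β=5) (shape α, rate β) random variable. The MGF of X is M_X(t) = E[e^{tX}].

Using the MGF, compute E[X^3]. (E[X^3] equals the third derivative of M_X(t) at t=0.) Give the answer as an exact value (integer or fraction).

E[X^3] = M^(3)(0) = 24/125

M_X(t) = 25/(5 - t)^2
M^(3)(t) = -600/(t^5 - 25*t^4 + 250*t^3 - 1250*t^2 + 3125*t - 3125)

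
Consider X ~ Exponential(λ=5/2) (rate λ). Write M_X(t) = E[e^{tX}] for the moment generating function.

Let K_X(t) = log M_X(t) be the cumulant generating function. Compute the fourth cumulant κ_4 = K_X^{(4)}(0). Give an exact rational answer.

M_X(t) = 5/(2*(5/2 - t))
K_X(t) = log M_X(t) = -log(5/2 - t) - log(2) + log(5)
K′(t) = -2/(2*t - 5)
K′′(t) = 4/(4*t^2 - 20*t + 25)
K′′′(t) = -16/(8*t^3 - 60*t^2 + 150*t - 125)
K′′′′(t) = 96/(16*t^4 - 160*t^3 + 600*t^2 - 1000*t + 625)

κ_4 = K′′′′(0) = 96/625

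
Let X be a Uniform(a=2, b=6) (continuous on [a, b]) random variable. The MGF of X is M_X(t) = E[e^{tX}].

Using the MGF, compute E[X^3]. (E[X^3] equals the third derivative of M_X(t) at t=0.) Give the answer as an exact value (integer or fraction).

M_X(t) = (e^(6*t) - e^(2*t))/(4*t)
M′(t) = (6*t*e^(6*t) - 2*t*e^(2*t) - e^(6*t) + e^(2*t))/(4*t^2)
M′′(t) = (18*t^2*e^(6*t) - 2*t^2*e^(2*t) - 6*t*e^(6*t) + 2*t*e^(2*t) + e^(6*t) - e^(2*t))/(2*t^3)
M′′′(t) = (108*t^3*e^(6*t) - 4*t^3*e^(2*t) - 54*t^2*e^(6*t) + 6*t^2*e^(2*t) + 18*t*e^(6*t) - 6*t*e^(2*t) - 3*e^(6*t) + 3*e^(2*t))/(2*t^4)

E[X^3] = M′′′(0) = 80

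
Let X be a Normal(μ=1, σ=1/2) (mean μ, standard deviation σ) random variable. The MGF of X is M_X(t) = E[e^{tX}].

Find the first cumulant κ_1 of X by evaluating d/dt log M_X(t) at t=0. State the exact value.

M_X(t) = e^(t^2/8 + t)
K_X(t) = log M_X(t) = t^2/8 + t
dK/dt = t/4 + 1

κ_1 = dK/dt |_{t=0} = 1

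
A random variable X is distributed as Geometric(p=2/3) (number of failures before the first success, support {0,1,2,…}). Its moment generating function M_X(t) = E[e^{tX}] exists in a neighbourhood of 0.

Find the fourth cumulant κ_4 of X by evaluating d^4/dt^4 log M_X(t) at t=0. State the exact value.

M_X(t) = 2/(3*(1 - e^(t)/3))
K_X(t) = log M_X(t) = -log(1 - e^(t)/3) - log(3) + log(2)
dK/dt = -e^(t)/(e^(t) - 3)
d^2K/dt^2 = 3*e^(t)/(e^(2*t) - 6*e^(t) + 9)
d^3K/dt^3 = (-3*e^(2*t) - 9*e^(t))/(e^(3*t) - 9*e^(2*t) + 27*e^(t) - 27)
d^4K/dt^4 = (3*e^(3*t) + 36*e^(2*t) + 27*e^(t))/(e^(4*t) - 12*e^(3*t) + 54*e^(2*t) - 108*e^(t) + 81)

κ_4 = d^4K/dt^4 |_{t=0} = 33/8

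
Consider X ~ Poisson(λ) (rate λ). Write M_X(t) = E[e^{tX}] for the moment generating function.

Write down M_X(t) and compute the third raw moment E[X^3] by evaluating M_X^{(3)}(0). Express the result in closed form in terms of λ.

M_X(t) = e^(λ*(e^(t) - 1))
D^3[M](t) = (λ^3*e^(3*t)*e^(λ*e^(t)) + 3*λ^2*e^(2*t)*e^(λ*e^(t)) + λ*e^(t)*e^(λ*e^(t)))*e^(-λ)

E[X^3] = D^3[M](0) = λ*(λ^2 + 3*λ + 1)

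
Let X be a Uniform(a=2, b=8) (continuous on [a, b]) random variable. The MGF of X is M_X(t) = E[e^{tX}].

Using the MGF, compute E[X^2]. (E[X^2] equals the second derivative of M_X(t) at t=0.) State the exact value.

E[X^2] = M′′(0) = 28

M_X(t) = (e^(8*t) - e^(2*t))/(6*t)
M′(t) = (8*t*e^(8*t) - 2*t*e^(2*t) - e^(8*t) + e^(2*t))/(6*t^2)
M′′(t) = (32*t^2*e^(8*t) - 2*t^2*e^(2*t) - 8*t*e^(8*t) + 2*t*e^(2*t) + e^(8*t) - e^(2*t))/(3*t^3)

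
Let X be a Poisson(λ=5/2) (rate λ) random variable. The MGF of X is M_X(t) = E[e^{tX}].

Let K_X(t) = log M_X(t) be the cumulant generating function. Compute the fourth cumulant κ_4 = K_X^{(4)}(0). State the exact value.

M_X(t) = e^(5*e^(t)/2 - 5/2)
K_X(t) = log M_X(t) = 5*e^(t)/2 - 5/2
D^4[K](t) = 5*e^(t)/2

κ_4 = D^4[K](0) = 5/2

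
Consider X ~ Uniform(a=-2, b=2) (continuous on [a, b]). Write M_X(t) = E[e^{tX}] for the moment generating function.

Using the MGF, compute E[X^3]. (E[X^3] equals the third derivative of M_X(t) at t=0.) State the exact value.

E[X^3] = M^(3)(0) = 0

M_X(t) = (e^(2*t) - e^(-2*t))/(4*t)
M^(3)(t) = (4*t^3*e^(4*t) + 4*t^3 - 6*t^2*e^(4*t) + 6*t^2 + 6*t*e^(4*t) + 6*t - 3*e^(4*t) + 3)*e^(-2*t)/(2*t^4)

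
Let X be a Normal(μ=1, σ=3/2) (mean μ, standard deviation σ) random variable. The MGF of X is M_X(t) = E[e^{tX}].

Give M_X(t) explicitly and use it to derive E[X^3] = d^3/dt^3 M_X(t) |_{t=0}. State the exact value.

M_X(t) = e^(9*t^2/8 + t)
M^(3)(t) = 729*t^3*e^(t)*e^(9*t^2/8)/64 + 243*t^2*e^(t)*e^(9*t^2/8)/16 + 351*t*e^(t)*e^(9*t^2/8)/16 + 31*e^(t)*e^(9*t^2/8)/4

E[X^3] = M^(3)(0) = 31/4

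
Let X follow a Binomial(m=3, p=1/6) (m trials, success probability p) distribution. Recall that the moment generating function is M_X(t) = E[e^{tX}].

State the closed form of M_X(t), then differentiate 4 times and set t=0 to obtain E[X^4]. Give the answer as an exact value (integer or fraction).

M_X(t) = (e^(t)/6 + 5/6)^3
M′(t) = e^(3*t)/72 + 5*e^(2*t)/36 + 25*e^(t)/72
M′′(t) = e^(3*t)/24 + 5*e^(2*t)/18 + 25*e^(t)/72
M′′′(t) = e^(3*t)/8 + 5*e^(2*t)/9 + 25*e^(t)/72
M′′′′(t) = 3*e^(3*t)/8 + 10*e^(2*t)/9 + 25*e^(t)/72

E[X^4] = M′′′′(0) = 11/6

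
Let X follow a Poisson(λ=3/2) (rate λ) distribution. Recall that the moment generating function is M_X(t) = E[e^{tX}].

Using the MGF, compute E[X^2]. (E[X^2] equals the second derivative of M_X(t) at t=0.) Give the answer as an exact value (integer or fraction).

M_X(t) = e^(3*e^(t)/2 - 3/2)
D^2[M](t) = (9*e^(2*t)*e^(3*e^(t)/2) + 6*e^(t)*e^(3*e^(t)/2))*e^(-3/2)/4

E[X^2] = D^2[M](0) = 15/4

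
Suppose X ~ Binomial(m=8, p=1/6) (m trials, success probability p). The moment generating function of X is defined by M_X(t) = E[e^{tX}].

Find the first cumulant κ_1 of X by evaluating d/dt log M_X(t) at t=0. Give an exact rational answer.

M_X(t) = (e^(t)/6 + 5/6)^8
K_X(t) = log M_X(t) = 8*log(e^(t)/6 + 5/6)
D[K](t) = 8*e^(t)/(e^(t) + 5)

κ_1 = D[K](0) = 4/3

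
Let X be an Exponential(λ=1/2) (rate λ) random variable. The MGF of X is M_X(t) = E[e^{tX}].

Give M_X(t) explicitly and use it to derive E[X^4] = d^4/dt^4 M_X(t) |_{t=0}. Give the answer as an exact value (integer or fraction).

M_X(t) = 1/(2*(1/2 - t))
dM/dt = 2/(4*t^2 - 4*t + 1)
d^2M/dt^2 = -8/(8*t^3 - 12*t^2 + 6*t - 1)
d^3M/dt^3 = 48/(16*t^4 - 32*t^3 + 24*t^2 - 8*t + 1)
d^4M/dt^4 = -384/(32*t^5 - 80*t^4 + 80*t^3 - 40*t^2 + 10*t - 1)

E[X^4] = d^4M/dt^4 |_{t=0} = 384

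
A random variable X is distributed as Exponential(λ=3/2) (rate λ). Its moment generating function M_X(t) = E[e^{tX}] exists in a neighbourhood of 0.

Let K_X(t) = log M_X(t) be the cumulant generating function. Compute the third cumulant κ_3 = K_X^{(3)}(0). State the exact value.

M_X(t) = 3/(2*(3/2 - t))
K_X(t) = log M_X(t) = -log(3/2 - t) - log(2) + log(3)
K′(t) = -2/(2*t - 3)
K′′(t) = 4/(4*t^2 - 12*t + 9)
K′′′(t) = -16/(8*t^3 - 36*t^2 + 54*t - 27)

κ_3 = K′′′(0) = 16/27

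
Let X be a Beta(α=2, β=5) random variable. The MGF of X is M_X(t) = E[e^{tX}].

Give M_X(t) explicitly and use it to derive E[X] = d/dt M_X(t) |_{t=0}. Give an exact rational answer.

M_X(t) = ₁F₁(2; 7; t)
dM/dt = 2*₁F₁(3; 8; t)/7

E[X] = dM/dt |_{t=0} = 2/7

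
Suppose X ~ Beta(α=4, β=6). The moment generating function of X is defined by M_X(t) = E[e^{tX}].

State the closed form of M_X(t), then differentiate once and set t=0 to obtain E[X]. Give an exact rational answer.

E[X] = dM/dt |_{t=0} = 2/5

M_X(t) = ₁F₁(4; 10; t)
dM/dt = 2*₁F₁(5; 11; t)/5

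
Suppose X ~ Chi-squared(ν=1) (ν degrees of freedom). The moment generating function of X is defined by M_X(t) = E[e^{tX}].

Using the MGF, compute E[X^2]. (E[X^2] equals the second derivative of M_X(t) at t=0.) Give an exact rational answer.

M_X(t) = 1/√(1 - 2*t)
dM/dt = -1/(2*t*√(1 - 2*t) - √(1 - 2*t))
d^2M/dt^2 = 3/(4*t^2*√(1 - 2*t) - 4*t*√(1 - 2*t) + √(1 - 2*t))

E[X^2] = d^2M/dt^2 |_{t=0} = 3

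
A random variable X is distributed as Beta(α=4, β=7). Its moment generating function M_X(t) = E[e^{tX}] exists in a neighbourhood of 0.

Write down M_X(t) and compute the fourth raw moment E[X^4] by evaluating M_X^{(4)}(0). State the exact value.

M_X(t) = ₁F₁(4; 11; t)
D^4[M](t) = 5*₁F₁(8; 15; t)/143

E[X^4] = D^4[M](0) = 5/143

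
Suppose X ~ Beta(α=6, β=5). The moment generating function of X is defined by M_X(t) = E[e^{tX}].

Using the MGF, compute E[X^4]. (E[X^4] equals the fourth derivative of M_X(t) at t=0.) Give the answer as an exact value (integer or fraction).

E[X^4] = M′′′′(0) = 18/143

M_X(t) = ₁F₁(6; 11; t)
M′(t) = 6*₁F₁(7; 12; t)/11
M′′(t) = 7*₁F₁(8; 13; t)/22
M′′′(t) = 28*₁F₁(9; 14; t)/143
M′′′′(t) = 18*₁F₁(10; 15; t)/143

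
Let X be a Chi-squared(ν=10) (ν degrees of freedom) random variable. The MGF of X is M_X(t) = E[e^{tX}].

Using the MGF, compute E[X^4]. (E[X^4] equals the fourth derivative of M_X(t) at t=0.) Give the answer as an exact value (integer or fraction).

E[X^4] = M′′′′(0) = 26880

M_X(t) = (1 - 2*t)^(-5)
M′(t) = 10/(64*t^6 - 192*t^5 + 240*t^4 - 160*t^3 + 60*t^2 - 12*t + 1)
M′′(t) = -120/(128*t^7 - 448*t^6 + 672*t^5 - 560*t^4 + 280*t^3 - 84*t^2 + 14*t - 1)
M′′′(t) = 1680/(256*t^8 - 1024*t^7 + 1792*t^6 - 1792*t^5 + 1120*t^4 - 448*t^3 + 112*t^2 - 16*t + 1)
M′′′′(t) = -26880/(512*t^9 - 2304*t^8 + 4608*t^7 - 5376*t^6 + 4032*t^5 - 2016*t^4 + 672*t^3 - 144*t^2 + 18*t - 1)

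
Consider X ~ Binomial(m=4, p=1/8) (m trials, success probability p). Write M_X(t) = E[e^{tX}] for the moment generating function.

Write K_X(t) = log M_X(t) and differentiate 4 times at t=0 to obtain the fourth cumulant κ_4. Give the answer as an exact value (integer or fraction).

M_X(t) = (e^(t)/8 + 7/8)^4
K_X(t) = log M_X(t) = 4*log(e^(t)/8 + 7/8)
K′(t) = 4*e^(t)/(e^(t) + 7)
K′′(t) = 28*e^(t)/(e^(2*t) + 14*e^(t) + 49)
K′′′(t) = (-28*e^(2*t) + 196*e^(t))/(e^(3*t) + 21*e^(2*t) + 147*e^(t) + 343)
K′′′′(t) = (28*e^(3*t) - 784*e^(2*t) + 1372*e^(t))/(e^(4*t) + 28*e^(3*t) + 294*e^(2*t) + 1372*e^(t) + 2401)

κ_4 = K′′′′(0) = 77/512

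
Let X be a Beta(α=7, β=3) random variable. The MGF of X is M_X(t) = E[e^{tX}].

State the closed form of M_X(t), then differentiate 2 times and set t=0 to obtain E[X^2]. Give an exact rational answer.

E[X^2] = d^2M/dt^2 |_{t=0} = 28/55

M_X(t) = ₁F₁(7; 10; t)
dM/dt = 7*₁F₁(8; 11; t)/10
d^2M/dt^2 = 28*₁F₁(9; 12; t)/55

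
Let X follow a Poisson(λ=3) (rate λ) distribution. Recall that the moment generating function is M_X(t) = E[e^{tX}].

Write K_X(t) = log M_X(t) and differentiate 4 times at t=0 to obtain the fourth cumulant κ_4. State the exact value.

κ_4 = K′′′′(0) = 3

M_X(t) = e^(3*e^(t) - 3)
K_X(t) = log M_X(t) = 3*e^(t) - 3
K′(t) = 3*e^(t)
K′′(t) = 3*e^(t)
K′′′(t) = 3*e^(t)
K′′′′(t) = 3*e^(t)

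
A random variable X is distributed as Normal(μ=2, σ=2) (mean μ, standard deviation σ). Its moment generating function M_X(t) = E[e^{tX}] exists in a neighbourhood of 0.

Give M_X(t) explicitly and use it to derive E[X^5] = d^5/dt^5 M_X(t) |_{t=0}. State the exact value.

E[X^5] = M^(5)(0) = 832

M_X(t) = e^(2*t^2 + 2*t)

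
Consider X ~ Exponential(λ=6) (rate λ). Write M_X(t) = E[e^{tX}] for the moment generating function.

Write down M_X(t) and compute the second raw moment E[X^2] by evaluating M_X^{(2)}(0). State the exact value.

M_X(t) = 6/(6 - t)
D^2[M](t) = -12/(t^3 - 18*t^2 + 108*t - 216)

E[X^2] = D^2[M](0) = 1/18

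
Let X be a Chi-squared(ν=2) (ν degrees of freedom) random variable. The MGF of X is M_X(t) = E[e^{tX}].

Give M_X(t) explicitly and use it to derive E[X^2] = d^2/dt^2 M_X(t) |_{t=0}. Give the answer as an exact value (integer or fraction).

E[X^2] = D^2[M](0) = 8

M_X(t) = 1/(1 - 2*t)
D^2[M](t) = -8/(8*t^3 - 12*t^2 + 6*t - 1)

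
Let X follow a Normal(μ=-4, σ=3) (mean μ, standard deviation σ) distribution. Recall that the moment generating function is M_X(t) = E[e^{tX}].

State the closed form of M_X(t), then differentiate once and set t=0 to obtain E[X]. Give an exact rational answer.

E[X] = M^(1)(0) = -4

M_X(t) = e^(9*t^2/2 - 4*t)
M^(1)(t) = 9*t*e^(-4*t)*e^(9*t^2/2) - 4*e^(-4*t)*e^(9*t^2/2)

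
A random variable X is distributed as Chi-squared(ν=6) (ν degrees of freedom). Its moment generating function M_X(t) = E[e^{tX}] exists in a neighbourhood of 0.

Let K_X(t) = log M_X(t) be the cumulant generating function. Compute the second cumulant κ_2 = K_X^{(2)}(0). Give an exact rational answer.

κ_2 = K′′(0) = 12

M_X(t) = (1 - 2*t)^(-3)
K_X(t) = log M_X(t) = -3*log(1 - 2*t)
K′(t) = -6/(2*t - 1)
K′′(t) = 12/(4*t^2 - 4*t + 1)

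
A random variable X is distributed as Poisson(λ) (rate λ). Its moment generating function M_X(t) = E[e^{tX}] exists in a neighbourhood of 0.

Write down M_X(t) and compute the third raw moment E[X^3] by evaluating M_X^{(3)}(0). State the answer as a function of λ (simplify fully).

E[X^3] = D^3[M](0) = λ*(λ^2 + 3*λ + 1)

M_X(t) = e^(λ*(e^(t) - 1))
D^3[M](t) = (λ^3*e^(3*t)*e^(λ*e^(t)) + 3*λ^2*e^(2*t)*e^(λ*e^(t)) + λ*e^(t)*e^(λ*e^(t)))*e^(-λ)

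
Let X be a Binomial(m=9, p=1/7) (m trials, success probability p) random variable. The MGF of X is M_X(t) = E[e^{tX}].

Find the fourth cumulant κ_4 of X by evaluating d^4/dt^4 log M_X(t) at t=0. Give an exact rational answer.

κ_4 = K^(4)(0) = 702/2401

M_X(t) = (e^(t)/7 + 6/7)^9
K_X(t) = log M_X(t) = 9*log(e^(t)/7 + 6/7)
K^(4)(t) = (54*e^(3*t) - 1296*e^(2*t) + 1944*e^(t))/(e^(4*t) + 24*e^(3*t) + 216*e^(2*t) + 864*e^(t) + 1296)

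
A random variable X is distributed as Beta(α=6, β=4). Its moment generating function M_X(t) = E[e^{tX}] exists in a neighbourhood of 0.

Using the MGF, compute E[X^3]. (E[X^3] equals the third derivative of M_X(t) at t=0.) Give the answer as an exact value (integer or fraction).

M_X(t) = ₁F₁(6; 10; t)
M^(3)(t) = 14*₁F₁(9; 13; t)/55

E[X^3] = M^(3)(0) = 14/55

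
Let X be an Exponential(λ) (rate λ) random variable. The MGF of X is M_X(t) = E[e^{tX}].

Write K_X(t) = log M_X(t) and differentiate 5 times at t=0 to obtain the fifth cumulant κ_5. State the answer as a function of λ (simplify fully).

κ_5 = K′′′′′(0) = 24/λ^5

M_X(t) = λ/(λ - t)
K_X(t) = log M_X(t) = log(λ) - log(λ - t)
K′(t) = -1/(-λ + t)
K′′(t) = 1/(λ^2 - 2*λ*t + t^2)
K′′′(t) = -2/(-λ^3 + 3*λ^2*t - 3*λ*t^2 + t^3)
K′′′′(t) = 6/(λ^4 - 4*λ^3*t + 6*λ^2*t^2 - 4*λ*t^3 + t^4)
K′′′′′(t) = -24/(-λ^5 + 5*λ^4*t - 10*λ^3*t^2 + 10*λ^2*t^3 - 5*λ*t^4 + t^5)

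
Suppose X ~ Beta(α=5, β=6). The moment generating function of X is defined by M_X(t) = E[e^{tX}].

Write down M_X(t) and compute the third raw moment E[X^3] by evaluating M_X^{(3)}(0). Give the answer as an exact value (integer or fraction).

E[X^3] = d^3M/dt^3 |_{t=0} = 35/286

M_X(t) = ₁F₁(5; 11; t)
dM/dt = 5*₁F₁(6; 12; t)/11
d^2M/dt^2 = 5*₁F₁(7; 13; t)/22
d^3M/dt^3 = 35*₁F₁(8; 14; t)/286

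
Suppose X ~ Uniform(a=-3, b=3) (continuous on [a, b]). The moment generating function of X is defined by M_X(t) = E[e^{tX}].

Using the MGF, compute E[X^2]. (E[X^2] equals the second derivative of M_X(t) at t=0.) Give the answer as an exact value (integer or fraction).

E[X^2] = d^2M/dt^2 |_{t=0} = 3

M_X(t) = (e^(3*t) - e^(-3*t))/(6*t)
dM/dt = (3*t*e^(6*t) + 3*t - e^(6*t) + 1)*e^(-3*t)/(6*t^2)
d^2M/dt^2 = (9*t^2*e^(6*t) - 9*t^2 - 6*t*e^(6*t) - 6*t + 2*e^(6*t) - 2)*e^(-3*t)/(6*t^3)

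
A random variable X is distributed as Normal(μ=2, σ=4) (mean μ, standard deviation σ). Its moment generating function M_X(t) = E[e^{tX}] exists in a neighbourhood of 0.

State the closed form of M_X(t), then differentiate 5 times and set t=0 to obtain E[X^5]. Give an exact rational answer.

M_X(t) = e^(8*t^2 + 2*t)
M′(t) = 16*t*e^(2*t)*e^(8*t^2) + 2*e^(2*t)*e^(8*t^2)
M′′(t) = 256*t^2*e^(2*t)*e^(8*t^2) + 64*t*e^(2*t)*e^(8*t^2) + 20*e^(2*t)*e^(8*t^2)
M′′′(t) = 4096*t^3*e^(2*t)*e^(8*t^2) + 1536*t^2*e^(2*t)*e^(8*t^2) + 960*t*e^(2*t)*e^(8*t^2) + 104*e^(2*t)*e^(8*t^2)
M′′′′(t) = 65536*t^4*e^(2*t)*e^(8*t^2) + 32768*t^3*e^(2*t)*e^(8*t^2) + 30720*t^2*e^(2*t)*e^(8*t^2) + 6656*t*e^(2*t)*e^(8*t^2) + 1168*e^(2*t)*e^(8*t^2)

E[X^5] = M′′′′′(0) = 8992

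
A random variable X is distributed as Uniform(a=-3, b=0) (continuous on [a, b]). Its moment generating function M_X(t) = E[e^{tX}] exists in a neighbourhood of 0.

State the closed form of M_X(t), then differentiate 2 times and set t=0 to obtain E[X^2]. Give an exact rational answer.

E[X^2] = M′′(0) = 3

M_X(t) = (1 - e^(-3*t))/(3*t)
M′(t) = (3*t - e^(3*t) + 1)*e^(-3*t)/(3*t^2)
M′′(t) = (-9*t^2 - 6*t + 2*e^(3*t) - 2)*e^(-3*t)/(3*t^3)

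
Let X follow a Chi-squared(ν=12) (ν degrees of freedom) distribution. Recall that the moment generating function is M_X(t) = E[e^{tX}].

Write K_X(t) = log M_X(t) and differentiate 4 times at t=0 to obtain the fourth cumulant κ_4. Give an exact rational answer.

M_X(t) = (1 - 2*t)^(-6)
K_X(t) = log M_X(t) = -6*log(1 - 2*t)
K′(t) = -12/(2*t - 1)
K′′(t) = 24/(4*t^2 - 4*t + 1)
K′′′(t) = -96/(8*t^3 - 12*t^2 + 6*t - 1)
K′′′′(t) = 576/(16*t^4 - 32*t^3 + 24*t^2 - 8*t + 1)

κ_4 = K′′′′(0) = 576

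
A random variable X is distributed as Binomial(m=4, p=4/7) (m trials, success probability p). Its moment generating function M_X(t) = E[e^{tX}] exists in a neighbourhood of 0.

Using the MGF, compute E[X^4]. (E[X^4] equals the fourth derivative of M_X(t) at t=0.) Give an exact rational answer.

M_X(t) = (4*e^(t)/7 + 3/7)^4
dM/dt = 1024*e^(4*t)/2401 + 2304*e^(3*t)/2401 + 1728*e^(2*t)/2401 + 432*e^(t)/2401
d^2M/dt^2 = 4096*e^(4*t)/2401 + 6912*e^(3*t)/2401 + 3456*e^(2*t)/2401 + 432*e^(t)/2401
d^3M/dt^3 = 16384*e^(4*t)/2401 + 20736*e^(3*t)/2401 + 6912*e^(2*t)/2401 + 432*e^(t)/2401
d^4M/dt^4 = 65536*e^(4*t)/2401 + 62208*e^(3*t)/2401 + 13824*e^(2*t)/2401 + 432*e^(t)/2401

E[X^4] = d^4M/dt^4 |_{t=0} = 142000/2401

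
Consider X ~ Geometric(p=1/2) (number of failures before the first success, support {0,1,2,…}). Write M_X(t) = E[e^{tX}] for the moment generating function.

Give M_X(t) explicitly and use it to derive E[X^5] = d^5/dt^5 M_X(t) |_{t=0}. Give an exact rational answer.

M_X(t) = 1/(2*(1 - e^(t)/2))
M′(t) = e^(t)/(e^(2*t) - 4*e^(t) + 4)
M′′(t) = (-e^(2*t) - 2*e^(t))/(e^(3*t) - 6*e^(2*t) + 12*e^(t) - 8)
M′′′(t) = (e^(3*t) + 8*e^(2*t) + 4*e^(t))/(e^(4*t) - 8*e^(3*t) + 24*e^(2*t) - 32*e^(t) + 16)
M′′′′(t) = (-e^(4*t) - 22*e^(3*t) - 44*e^(2*t) - 8*e^(t))/(e^(5*t) - 10*e^(4*t) + 40*e^(3*t) - 80*e^(2*t) + 80*e^(t) - 32)
M′′′′′(t) = (e^(5*t) + 52*e^(4*t) + 264*e^(3*t) + 208*e^(2*t) + 16*e^(t))/(e^(6*t) - 12*e^(5*t) + 60*e^(4*t) - 160*e^(3*t) + 240*e^(2*t) - 192*e^(t) + 64)

E[X^5] = M′′′′′(0) = 541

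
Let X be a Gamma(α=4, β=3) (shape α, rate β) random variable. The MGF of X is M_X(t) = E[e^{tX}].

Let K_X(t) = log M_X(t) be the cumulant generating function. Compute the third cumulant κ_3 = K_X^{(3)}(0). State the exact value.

M_X(t) = 81/(3 - t)^4
K_X(t) = log M_X(t) = -4*log(3 - t) + 4*log(3)
D^3[K](t) = -8/(t^3 - 9*t^2 + 27*t - 27)

κ_3 = D^3[K](0) = 8/27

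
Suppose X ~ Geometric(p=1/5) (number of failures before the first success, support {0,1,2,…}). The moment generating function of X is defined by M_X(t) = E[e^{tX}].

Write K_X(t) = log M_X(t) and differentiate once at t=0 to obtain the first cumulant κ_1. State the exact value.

M_X(t) = 1/(5*(1 - 4*e^(t)/5))
K_X(t) = log M_X(t) = -log(1 - 4*e^(t)/5) - log(5)
D[K](t) = -4*e^(t)/(4*e^(t) - 5)

κ_1 = D[K](0) = 4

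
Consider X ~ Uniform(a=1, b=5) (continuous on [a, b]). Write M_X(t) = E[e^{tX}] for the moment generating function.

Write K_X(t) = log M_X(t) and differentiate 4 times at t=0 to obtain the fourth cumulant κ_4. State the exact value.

κ_4 = D^4[K](0) = -32/15

M_X(t) = (e^(5*t) - e^(t))/(4*t)
K_X(t) = log M_X(t) = -log(t) + log(e^(5*t) - e^(t)) - 2*log(2)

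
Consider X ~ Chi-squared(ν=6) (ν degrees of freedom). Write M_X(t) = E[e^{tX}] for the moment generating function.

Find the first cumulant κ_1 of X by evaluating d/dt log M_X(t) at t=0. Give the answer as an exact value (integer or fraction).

M_X(t) = (1 - 2*t)^(-3)
K_X(t) = log M_X(t) = -3*log(1 - 2*t)
D[K](t) = -6/(2*t - 1)

κ_1 = D[K](0) = 6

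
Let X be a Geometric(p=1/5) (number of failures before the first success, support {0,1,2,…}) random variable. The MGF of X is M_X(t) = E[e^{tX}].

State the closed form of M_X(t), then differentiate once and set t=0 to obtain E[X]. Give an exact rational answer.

M_X(t) = 1/(5*(1 - 4*e^(t)/5))
M′(t) = 4*e^(t)/(16*e^(2*t) - 40*e^(t) + 25)

E[X] = M′(0) = 4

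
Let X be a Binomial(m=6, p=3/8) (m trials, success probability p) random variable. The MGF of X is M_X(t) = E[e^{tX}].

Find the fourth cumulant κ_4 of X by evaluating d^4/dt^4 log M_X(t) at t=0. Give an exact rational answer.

κ_4 = K′′′′(0) = -585/1024

M_X(t) = (3*e^(t)/8 + 5/8)^6
K_X(t) = log M_X(t) = 6*log(3*e^(t)/8 + 5/8)
K′(t) = 18*e^(t)/(3*e^(t) + 5)
K′′(t) = 90*e^(t)/(9*e^(2*t) + 30*e^(t) + 25)
K′′′(t) = (-270*e^(2*t) + 450*e^(t))/(27*e^(3*t) + 135*e^(2*t) + 225*e^(t) + 125)
K′′′′(t) = (810*e^(3*t) - 5400*e^(2*t) + 2250*e^(t))/(81*e^(4*t) + 540*e^(3*t) + 1350*e^(2*t) + 1500*e^(t) + 625)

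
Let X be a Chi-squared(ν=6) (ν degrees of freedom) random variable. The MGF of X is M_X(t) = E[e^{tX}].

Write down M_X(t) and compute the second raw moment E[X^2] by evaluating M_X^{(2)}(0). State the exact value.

E[X^2] = d^2M/dt^2 |_{t=0} = 48

M_X(t) = (1 - 2*t)^(-3)
dM/dt = 6/(16*t^4 - 32*t^3 + 24*t^2 - 8*t + 1)
d^2M/dt^2 = -48/(32*t^5 - 80*t^4 + 80*t^3 - 40*t^2 + 10*t - 1)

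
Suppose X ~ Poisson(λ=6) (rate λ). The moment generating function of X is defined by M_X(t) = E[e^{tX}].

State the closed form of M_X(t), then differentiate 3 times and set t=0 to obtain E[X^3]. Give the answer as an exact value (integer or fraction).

M_X(t) = e^(6*e^(t) - 6)
M^(3)(t) = (216*e^(3*t)*e^(6*e^(t)) + 108*e^(2*t)*e^(6*e^(t)) + 6*e^(t)*e^(6*e^(t)))*e^(-6)

E[X^3] = M^(3)(0) = 330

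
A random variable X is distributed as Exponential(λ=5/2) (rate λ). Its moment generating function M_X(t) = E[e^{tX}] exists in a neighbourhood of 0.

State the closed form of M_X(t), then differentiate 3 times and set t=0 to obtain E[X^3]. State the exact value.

E[X^3] = d^3M/dt^3 |_{t=0} = 48/125

M_X(t) = 5/(2*(5/2 - t))
dM/dt = 10/(4*t^2 - 20*t + 25)
d^2M/dt^2 = -40/(8*t^3 - 60*t^2 + 150*t - 125)
d^3M/dt^3 = 240/(16*t^4 - 160*t^3 + 600*t^2 - 1000*t + 625)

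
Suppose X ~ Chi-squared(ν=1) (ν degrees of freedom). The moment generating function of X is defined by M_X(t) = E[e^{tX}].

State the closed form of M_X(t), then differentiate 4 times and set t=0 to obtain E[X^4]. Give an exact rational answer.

E[X^4] = D^4[M](0) = 105

M_X(t) = 1/√(1 - 2*t)
D^4[M](t) = 105/(16*t^4*√(1 - 2*t) - 32*t^3*√(1 - 2*t) + 24*t^2*√(1 - 2*t) - 8*t*√(1 - 2*t) + √(1 - 2*t))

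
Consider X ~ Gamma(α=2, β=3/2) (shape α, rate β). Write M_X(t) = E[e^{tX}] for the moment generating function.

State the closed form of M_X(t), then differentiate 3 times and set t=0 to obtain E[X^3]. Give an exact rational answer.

E[X^3] = D^3[M](0) = 64/9

M_X(t) = 9/(4*(3/2 - t)^2)
D^3[M](t) = -1728/(32*t^5 - 240*t^4 + 720*t^3 - 1080*t^2 + 810*t - 243)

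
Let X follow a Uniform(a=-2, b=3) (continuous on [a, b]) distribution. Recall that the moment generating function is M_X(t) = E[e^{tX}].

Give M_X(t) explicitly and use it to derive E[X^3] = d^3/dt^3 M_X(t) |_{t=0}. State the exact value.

E[X^3] = M′′′(0) = 13/4

M_X(t) = (e^(3*t) - e^(-2*t))/(5*t)
M′(t) = (3*t*e^(5*t) + 2*t - e^(5*t) + 1)*e^(-2*t)/(5*t^2)
M′′(t) = (9*t^2*e^(5*t) - 4*t^2 - 6*t*e^(5*t) - 4*t + 2*e^(5*t) - 2)*e^(-2*t)/(5*t^3)
M′′′(t) = (27*t^3*e^(5*t) + 8*t^3 - 27*t^2*e^(5*t) + 12*t^2 + 18*t*e^(5*t) + 12*t - 6*e^(5*t) + 6)*e^(-2*t)/(5*t^4)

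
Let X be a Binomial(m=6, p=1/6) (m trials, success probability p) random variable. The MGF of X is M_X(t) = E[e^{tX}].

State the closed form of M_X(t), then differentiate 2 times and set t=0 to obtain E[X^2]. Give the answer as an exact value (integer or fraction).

M_X(t) = (e^(t)/6 + 5/6)^6
D^2[M](t) = e^(6*t)/1296 + 125*e^(5*t)/7776 + 125*e^(4*t)/972 + 625*e^(3*t)/1296 + 3125*e^(2*t)/3888 + 3125*e^(t)/7776

E[X^2] = D^2[M](0) = 11/6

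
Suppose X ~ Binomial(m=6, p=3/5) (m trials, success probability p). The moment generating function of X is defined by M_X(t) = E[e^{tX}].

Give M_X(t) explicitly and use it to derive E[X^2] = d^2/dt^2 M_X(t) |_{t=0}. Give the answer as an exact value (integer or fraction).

E[X^2] = M^(2)(0) = 72/5

M_X(t) = (3*e^(t)/5 + 2/5)^6
M^(2)(t) = 26244*e^(6*t)/15625 + 2916*e^(5*t)/625 + 15552*e^(4*t)/3125 + 7776*e^(3*t)/3125 + 1728*e^(2*t)/3125 + 576*e^(t)/15625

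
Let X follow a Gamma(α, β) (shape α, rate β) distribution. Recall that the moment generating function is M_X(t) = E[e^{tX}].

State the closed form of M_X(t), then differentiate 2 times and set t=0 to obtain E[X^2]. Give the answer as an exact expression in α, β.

E[X^2] = M^(2)(0) = α*(α + 1)/β^2

M_X(t) = (β/(β - t))^α
M^(2)(t) = (α^2*β^α*(1/(β - t))^α + α*β^α*(1/(β - t))^α)/(β^2 - 2*β*t + t^2)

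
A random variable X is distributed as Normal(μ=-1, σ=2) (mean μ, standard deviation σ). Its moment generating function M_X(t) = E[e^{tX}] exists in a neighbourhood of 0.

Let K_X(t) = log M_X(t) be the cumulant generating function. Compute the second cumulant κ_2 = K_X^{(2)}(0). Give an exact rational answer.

κ_2 = d^2K/dt^2 |_{t=0} = 4

M_X(t) = e^(2*t^2 - t)
K_X(t) = log M_X(t) = 2*t^2 - t
dK/dt = 4*t - 1
d^2K/dt^2 = 4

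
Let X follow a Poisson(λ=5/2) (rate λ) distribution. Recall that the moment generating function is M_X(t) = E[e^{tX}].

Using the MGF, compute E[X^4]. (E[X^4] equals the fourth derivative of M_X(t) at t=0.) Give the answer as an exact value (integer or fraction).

E[X^4] = M′′′′(0) = 2865/16

M_X(t) = e^(5*e^(t)/2 - 5/2)
M′(t) = 5*e^(-5/2)*e^(t)*e^(5*e^(t)/2)/2
M′′(t) = (25*e^(2*t)*e^(5*e^(t)/2) + 10*e^(t)*e^(5*e^(t)/2))*e^(-5/2)/4
M′′′(t) = (125*e^(3*t)*e^(5*e^(t)/2) + 150*e^(2*t)*e^(5*e^(t)/2) + 20*e^(t)*e^(5*e^(t)/2))*e^(-5/2)/8
M′′′′(t) = (625*e^(4*t)*e^(5*e^(t)/2) + 1500*e^(3*t)*e^(5*e^(t)/2) + 700*e^(2*t)*e^(5*e^(t)/2) + 40*e^(t)*e^(5*e^(t)/2))*e^(-5/2)/16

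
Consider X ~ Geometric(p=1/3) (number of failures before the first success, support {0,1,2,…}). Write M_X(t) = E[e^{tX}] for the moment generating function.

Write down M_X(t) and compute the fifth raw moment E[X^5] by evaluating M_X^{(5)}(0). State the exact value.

E[X^5] = M^(5)(0) = 9002

M_X(t) = 1/(3*(1 - 2*e^(t)/3))
M^(5)(t) = (32*e^(5*t) + 1248*e^(4*t) + 4752*e^(3*t) + 2808*e^(2*t) + 162*e^(t))/(64*e^(6*t) - 576*e^(5*t) + 2160*e^(4*t) - 4320*e^(3*t) + 4860*e^(2*t) - 2916*e^(t) + 729)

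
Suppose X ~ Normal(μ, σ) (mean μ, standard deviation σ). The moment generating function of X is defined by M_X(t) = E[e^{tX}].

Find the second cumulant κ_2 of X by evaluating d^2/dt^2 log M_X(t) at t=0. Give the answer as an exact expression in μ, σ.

M_X(t) = e^(μ*t + σ^2*t^2/2)
K_X(t) = log M_X(t) = μ*t + σ^2*t^2/2
D^2[K](t) = σ^2

κ_2 = D^2[K](0) = σ^2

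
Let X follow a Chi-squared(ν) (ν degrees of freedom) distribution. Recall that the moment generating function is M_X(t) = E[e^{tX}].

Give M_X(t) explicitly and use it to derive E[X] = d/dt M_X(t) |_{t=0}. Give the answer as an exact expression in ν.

M_X(t) = (1 - 2*t)^(-ν/2)
M^(1)(t) = -ν/(2*t*(1 - 2*t)^(ν/2) - (1 - 2*t)^(ν/2))

E[X] = M^(1)(0) = ν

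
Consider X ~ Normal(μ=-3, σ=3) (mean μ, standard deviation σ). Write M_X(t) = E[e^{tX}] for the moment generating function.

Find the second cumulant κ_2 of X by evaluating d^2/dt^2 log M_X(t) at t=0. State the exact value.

κ_2 = K′′(0) = 9

M_X(t) = e^(9*t^2/2 - 3*t)
K_X(t) = log M_X(t) = 9*t^2/2 - 3*t
K′(t) = 9*t - 3
K′′(t) = 9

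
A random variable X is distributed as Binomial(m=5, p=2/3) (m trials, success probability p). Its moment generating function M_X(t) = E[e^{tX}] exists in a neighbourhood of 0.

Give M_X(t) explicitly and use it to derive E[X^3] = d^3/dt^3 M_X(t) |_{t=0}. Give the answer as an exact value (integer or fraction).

E[X^3] = D^3[M](0) = 430/9

M_X(t) = (2*e^(t)/3 + 1/3)^5
D^3[M](t) = 4000*e^(5*t)/243 + 5120*e^(4*t)/243 + 80*e^(3*t)/9 + 320*e^(2*t)/243 + 10*e^(t)/243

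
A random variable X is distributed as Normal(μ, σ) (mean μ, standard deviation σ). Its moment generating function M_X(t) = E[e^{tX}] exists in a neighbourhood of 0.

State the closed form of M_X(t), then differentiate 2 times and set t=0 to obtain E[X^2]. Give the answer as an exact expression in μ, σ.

M_X(t) = e^(μ*t + σ^2*t^2/2)
M^(2)(t) = μ^2*e^(μ*t)*e^(σ^2*t^2/2) + 2*μ*σ^2*t*e^(μ*t)*e^(σ^2*t^2/2) + σ^4*t^2*e^(μ*t)*e^(σ^2*t^2/2) + σ^2*e^(μ*t)*e^(σ^2*t^2/2)

E[X^2] = M^(2)(0) = μ^2 + σ^2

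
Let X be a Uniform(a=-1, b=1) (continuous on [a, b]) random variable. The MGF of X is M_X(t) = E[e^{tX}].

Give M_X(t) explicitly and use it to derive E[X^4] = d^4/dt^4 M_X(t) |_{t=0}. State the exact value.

E[X^4] = D^4[M](0) = 1/5

M_X(t) = (e^(t) - e^(-t))/(2*t)
D^4[M](t) = (t^4*e^(2*t) - t^4 - 4*t^3*e^(2*t) - 4*t^3 + 12*t^2*e^(2*t) - 12*t^2 - 24*t*e^(2*t) - 24*t + 24*e^(2*t) - 24)*e^(-t)/(2*t^5)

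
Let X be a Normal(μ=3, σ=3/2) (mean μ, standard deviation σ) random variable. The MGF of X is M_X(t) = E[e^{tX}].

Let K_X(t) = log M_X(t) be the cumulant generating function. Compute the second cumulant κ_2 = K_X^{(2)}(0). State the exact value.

κ_2 = K^(2)(0) = 9/4

M_X(t) = e^(9*t^2/8 + 3*t)
K_X(t) = log M_X(t) = 9*t^2/8 + 3*t
K^(2)(t) = 9/4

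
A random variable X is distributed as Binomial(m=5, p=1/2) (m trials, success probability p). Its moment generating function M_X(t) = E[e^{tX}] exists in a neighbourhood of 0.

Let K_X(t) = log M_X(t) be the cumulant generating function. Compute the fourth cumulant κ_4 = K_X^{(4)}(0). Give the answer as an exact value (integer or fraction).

M_X(t) = (e^(t)/2 + 1/2)^5
K_X(t) = log M_X(t) = 5*log(e^(t)/2 + 1/2)
K′(t) = 5*e^(t)/(e^(t) + 1)
K′′(t) = 5*e^(t)/(e^(2*t) + 2*e^(t) + 1)
K′′′(t) = (-5*e^(2*t) + 5*e^(t))/(e^(3*t) + 3*e^(2*t) + 3*e^(t) + 1)
K′′′′(t) = (5*e^(3*t) - 20*e^(2*t) + 5*e^(t))/(e^(4*t) + 4*e^(3*t) + 6*e^(2*t) + 4*e^(t) + 1)

κ_4 = K′′′′(0) = -5/8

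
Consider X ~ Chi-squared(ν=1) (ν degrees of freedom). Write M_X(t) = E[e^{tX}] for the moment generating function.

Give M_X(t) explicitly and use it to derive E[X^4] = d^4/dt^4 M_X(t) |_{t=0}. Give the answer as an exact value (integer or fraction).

M_X(t) = 1/√(1 - 2*t)
M′(t) = -1/(2*t*√(1 - 2*t) - √(1 - 2*t))
M′′(t) = 3/(4*t^2*√(1 - 2*t) - 4*t*√(1 - 2*t) + √(1 - 2*t))
M′′′(t) = -15/(8*t^3*√(1 - 2*t) - 12*t^2*√(1 - 2*t) + 6*t*√(1 - 2*t) - √(1 - 2*t))
M′′′′(t) = 105/(16*t^4*√(1 - 2*t) - 32*t^3*√(1 - 2*t) + 24*t^2*√(1 - 2*t) - 8*t*√(1 - 2*t) + √(1 - 2*t))

E[X^4] = M′′′′(0) = 105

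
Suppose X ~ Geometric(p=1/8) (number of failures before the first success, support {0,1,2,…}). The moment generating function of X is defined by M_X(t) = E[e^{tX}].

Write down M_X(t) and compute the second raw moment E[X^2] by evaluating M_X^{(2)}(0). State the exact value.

E[X^2] = D^2[M](0) = 105

M_X(t) = 1/(8*(1 - 7*e^(t)/8))
D^2[M](t) = (-49*e^(2*t) - 56*e^(t))/(343*e^(3*t) - 1176*e^(2*t) + 1344*e^(t) - 512)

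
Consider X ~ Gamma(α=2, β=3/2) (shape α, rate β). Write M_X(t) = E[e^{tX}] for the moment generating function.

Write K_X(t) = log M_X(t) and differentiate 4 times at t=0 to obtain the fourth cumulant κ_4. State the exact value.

κ_4 = d^4K/dt^4 |_{t=0} = 64/27

M_X(t) = 9/(4*(3/2 - t)^2)
K_X(t) = log M_X(t) = -2*log(3/2 - t) - 2*log(2) + 2*log(3)
dK/dt = -4/(2*t - 3)
d^2K/dt^2 = 8/(4*t^2 - 12*t + 9)
d^3K/dt^3 = -32/(8*t^3 - 36*t^2 + 54*t - 27)
d^4K/dt^4 = 192/(16*t^4 - 96*t^3 + 216*t^2 - 216*t + 81)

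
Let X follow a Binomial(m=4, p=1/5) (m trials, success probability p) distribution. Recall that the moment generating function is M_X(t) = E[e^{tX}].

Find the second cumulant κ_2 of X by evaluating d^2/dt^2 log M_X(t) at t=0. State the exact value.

κ_2 = K′′(0) = 16/25

M_X(t) = (e^(t)/5 + 4/5)^4
K_X(t) = log M_X(t) = 4*log(e^(t)/5 + 4/5)
K′(t) = 4*e^(t)/(e^(t) + 4)
K′′(t) = 16*e^(t)/(e^(2*t) + 8*e^(t) + 16)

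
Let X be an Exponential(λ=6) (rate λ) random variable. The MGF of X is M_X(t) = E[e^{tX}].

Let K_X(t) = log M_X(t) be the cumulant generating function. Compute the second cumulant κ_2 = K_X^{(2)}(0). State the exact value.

κ_2 = K^(2)(0) = 1/36

M_X(t) = 6/(6 - t)
K_X(t) = log M_X(t) = -log(6 - t) + log(6)
K^(2)(t) = 1/(t^2 - 12*t + 36)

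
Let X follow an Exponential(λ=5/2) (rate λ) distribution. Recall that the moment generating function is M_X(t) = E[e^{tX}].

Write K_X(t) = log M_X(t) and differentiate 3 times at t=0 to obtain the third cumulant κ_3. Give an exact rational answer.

κ_3 = d^3K/dt^3 |_{t=0} = 16/125

M_X(t) = 5/(2*(5/2 - t))
K_X(t) = log M_X(t) = -log(5/2 - t) - log(2) + log(5)
dK/dt = -2/(2*t - 5)
d^2K/dt^2 = 4/(4*t^2 - 20*t + 25)
d^3K/dt^3 = -16/(8*t^3 - 60*t^2 + 150*t - 125)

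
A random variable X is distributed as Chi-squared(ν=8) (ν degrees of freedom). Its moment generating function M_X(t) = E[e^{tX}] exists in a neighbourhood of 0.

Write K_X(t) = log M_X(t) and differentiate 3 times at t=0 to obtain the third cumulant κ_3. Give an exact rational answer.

κ_3 = K′′′(0) = 64

M_X(t) = (1 - 2*t)^(-4)
K_X(t) = log M_X(t) = -4*log(1 - 2*t)
K′(t) = -8/(2*t - 1)
K′′(t) = 16/(4*t^2 - 4*t + 1)
K′′′(t) = -64/(8*t^3 - 12*t^2 + 6*t - 1)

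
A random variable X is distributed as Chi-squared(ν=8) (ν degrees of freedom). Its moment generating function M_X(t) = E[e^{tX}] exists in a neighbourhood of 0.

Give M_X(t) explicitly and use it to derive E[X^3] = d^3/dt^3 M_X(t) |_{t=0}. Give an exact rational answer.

M_X(t) = (1 - 2*t)^(-4)
M′(t) = -8/(32*t^5 - 80*t^4 + 80*t^3 - 40*t^2 + 10*t - 1)
M′′(t) = 80/(64*t^6 - 192*t^5 + 240*t^4 - 160*t^3 + 60*t^2 - 12*t + 1)
M′′′(t) = -960/(128*t^7 - 448*t^6 + 672*t^5 - 560*t^4 + 280*t^3 - 84*t^2 + 14*t - 1)

E[X^3] = M′′′(0) = 960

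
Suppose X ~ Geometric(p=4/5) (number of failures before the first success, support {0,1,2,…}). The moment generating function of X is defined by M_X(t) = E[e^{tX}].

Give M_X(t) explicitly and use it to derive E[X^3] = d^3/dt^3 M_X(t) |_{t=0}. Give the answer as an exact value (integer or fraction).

E[X^3] = d^3M/dt^3 |_{t=0} = 23/32

M_X(t) = 4/(5*(1 - e^(t)/5))
dM/dt = 4*e^(t)/(e^(2*t) - 10*e^(t) + 25)
d^2M/dt^2 = (-4*e^(2*t) - 20*e^(t))/(e^(3*t) - 15*e^(2*t) + 75*e^(t) - 125)
d^3M/dt^3 = (4*e^(3*t) + 80*e^(2*t) + 100*e^(t))/(e^(4*t) - 20*e^(3*t) + 150*e^(2*t) - 500*e^(t) + 625)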